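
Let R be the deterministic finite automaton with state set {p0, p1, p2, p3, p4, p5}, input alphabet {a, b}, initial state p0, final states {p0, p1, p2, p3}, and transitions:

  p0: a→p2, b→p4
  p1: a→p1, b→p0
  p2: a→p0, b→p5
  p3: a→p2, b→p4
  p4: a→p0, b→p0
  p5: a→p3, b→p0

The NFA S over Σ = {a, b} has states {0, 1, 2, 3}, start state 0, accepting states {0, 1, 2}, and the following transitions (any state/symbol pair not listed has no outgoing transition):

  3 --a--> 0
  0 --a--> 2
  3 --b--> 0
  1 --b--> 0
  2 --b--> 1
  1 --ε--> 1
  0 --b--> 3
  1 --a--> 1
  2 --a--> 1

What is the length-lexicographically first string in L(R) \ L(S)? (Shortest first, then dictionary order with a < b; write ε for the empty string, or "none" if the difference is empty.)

aabb

The string aabb is accepted by R but not by S.
No shorter string lies in the difference, and aabb is the lexicographically first length-4 string in L(R) \ L(S).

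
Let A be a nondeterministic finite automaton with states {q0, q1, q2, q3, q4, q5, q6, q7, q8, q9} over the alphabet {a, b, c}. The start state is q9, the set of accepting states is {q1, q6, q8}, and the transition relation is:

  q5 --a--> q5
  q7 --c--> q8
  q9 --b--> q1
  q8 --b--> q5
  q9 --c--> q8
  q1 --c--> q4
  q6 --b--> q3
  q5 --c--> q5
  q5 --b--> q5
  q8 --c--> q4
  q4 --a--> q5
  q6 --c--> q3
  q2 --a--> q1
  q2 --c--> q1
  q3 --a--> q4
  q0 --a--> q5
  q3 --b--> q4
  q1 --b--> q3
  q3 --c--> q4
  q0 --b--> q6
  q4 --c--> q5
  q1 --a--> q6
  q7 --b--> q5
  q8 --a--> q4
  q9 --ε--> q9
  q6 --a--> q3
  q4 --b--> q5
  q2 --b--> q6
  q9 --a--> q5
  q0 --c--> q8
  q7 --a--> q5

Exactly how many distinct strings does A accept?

The useful subgraph on states {q1, q6, q8, q9} is acyclic, so L(A) is finite; the longest accepting path visits 3 useful states, giving maximum string length 2.
Counting accepting paths from q9 by length: 2 of length 1, 1 of length 2. Total 3.

3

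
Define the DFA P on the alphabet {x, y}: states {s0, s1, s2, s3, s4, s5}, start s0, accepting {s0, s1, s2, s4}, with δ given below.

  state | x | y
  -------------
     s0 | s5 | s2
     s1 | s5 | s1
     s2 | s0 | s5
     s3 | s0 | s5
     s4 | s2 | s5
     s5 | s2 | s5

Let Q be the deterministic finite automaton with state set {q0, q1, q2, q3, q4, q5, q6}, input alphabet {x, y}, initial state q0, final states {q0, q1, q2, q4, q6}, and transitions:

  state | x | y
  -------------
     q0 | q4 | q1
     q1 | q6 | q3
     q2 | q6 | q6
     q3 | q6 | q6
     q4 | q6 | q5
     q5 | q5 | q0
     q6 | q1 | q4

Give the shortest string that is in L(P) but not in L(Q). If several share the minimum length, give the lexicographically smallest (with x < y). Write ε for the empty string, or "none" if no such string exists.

xyx

The string xyx is accepted by P but not by Q.
No shorter string lies in the difference, and xyx is the lexicographically first length-3 string in L(P) \ L(Q).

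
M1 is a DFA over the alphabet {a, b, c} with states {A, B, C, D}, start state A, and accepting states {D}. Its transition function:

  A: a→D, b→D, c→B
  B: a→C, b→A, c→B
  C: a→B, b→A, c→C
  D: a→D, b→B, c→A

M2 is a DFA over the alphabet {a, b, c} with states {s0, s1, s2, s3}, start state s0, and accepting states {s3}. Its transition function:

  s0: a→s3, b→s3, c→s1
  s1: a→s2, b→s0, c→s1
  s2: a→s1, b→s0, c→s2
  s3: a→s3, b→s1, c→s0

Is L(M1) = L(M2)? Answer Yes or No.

Exploring the product automaton M1 × M2 from the start pair (A, s0), following both machines on each input symbol, reaches 4 state pairs: (A, s0), (D, s3), (B, s1), (C, s2).
M1 accepts in {D} and M2 accepts in {s3}. In every reachable pair the two components are either both accepting — (D, s3) — or both non-accepting, so no string is accepted by exactly one of the machines: L(M1) \ L(M2) and L(M2) \ L(M1) are both empty.
Hence every string is accepted by M1 iff it is accepted by M2, and the two languages coincide.

Yes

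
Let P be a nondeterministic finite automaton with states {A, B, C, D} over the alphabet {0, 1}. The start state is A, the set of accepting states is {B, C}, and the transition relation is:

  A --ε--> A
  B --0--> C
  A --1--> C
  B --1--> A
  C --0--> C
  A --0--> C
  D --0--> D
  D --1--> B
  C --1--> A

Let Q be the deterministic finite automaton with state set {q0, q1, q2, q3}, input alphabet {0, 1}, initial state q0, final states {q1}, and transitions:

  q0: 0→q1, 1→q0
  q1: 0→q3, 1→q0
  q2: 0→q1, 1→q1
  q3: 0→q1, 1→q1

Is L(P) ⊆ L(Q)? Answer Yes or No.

The string 1 is in L(P) but not in L(Q).
So L(P) ⊄ L(Q).

No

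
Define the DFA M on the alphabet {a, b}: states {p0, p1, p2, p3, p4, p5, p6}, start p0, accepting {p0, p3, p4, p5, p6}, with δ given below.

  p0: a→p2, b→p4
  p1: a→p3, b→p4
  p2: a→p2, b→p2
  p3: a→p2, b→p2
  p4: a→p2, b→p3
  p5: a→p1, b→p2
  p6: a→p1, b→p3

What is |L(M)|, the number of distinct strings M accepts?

The useful subgraph on states {p0, p3, p4} is acyclic, so L(M) is finite; the longest accepting path visits 3 useful states, giving maximum string length 2.
Counting accepting paths from p0 by length: 1 of length 0, 1 of length 1, 1 of length 2. Total 3.

3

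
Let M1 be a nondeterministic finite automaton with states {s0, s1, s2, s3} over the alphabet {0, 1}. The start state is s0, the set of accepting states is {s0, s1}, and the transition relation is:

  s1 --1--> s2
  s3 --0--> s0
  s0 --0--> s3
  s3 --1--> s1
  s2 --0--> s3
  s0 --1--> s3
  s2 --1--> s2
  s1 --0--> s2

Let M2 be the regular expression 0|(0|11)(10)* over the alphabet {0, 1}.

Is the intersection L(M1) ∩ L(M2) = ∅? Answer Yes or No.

The string 11 is accepted by both M1 and M2.
Hence L(M1) ∩ L(M2) ≠ ∅.

No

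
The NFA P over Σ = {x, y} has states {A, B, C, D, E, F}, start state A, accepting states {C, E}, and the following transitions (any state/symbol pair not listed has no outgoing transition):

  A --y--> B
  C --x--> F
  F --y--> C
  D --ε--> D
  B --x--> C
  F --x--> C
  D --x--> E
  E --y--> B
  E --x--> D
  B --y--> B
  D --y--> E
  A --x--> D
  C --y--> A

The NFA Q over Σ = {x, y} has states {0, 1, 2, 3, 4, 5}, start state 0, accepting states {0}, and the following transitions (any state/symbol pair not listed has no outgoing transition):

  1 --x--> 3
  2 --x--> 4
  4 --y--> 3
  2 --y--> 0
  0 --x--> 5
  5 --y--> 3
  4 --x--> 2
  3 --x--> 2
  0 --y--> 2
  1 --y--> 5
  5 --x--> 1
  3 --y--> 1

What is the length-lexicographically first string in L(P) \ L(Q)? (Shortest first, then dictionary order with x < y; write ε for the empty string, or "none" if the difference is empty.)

xx

The string xx is accepted by P but not by Q.
No shorter string lies in the difference, and xx is the lexicographically first length-2 string in L(P) \ L(Q).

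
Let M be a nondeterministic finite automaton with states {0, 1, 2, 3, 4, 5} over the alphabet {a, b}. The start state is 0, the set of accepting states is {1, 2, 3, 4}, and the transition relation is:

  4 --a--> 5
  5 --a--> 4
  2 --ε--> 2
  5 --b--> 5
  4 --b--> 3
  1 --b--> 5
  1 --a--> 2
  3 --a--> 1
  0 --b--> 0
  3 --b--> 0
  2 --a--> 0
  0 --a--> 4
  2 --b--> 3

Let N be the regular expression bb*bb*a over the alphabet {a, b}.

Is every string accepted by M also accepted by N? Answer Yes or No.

The string a is in L(M) but not in L(N).
So L(M) ⊄ L(N).

No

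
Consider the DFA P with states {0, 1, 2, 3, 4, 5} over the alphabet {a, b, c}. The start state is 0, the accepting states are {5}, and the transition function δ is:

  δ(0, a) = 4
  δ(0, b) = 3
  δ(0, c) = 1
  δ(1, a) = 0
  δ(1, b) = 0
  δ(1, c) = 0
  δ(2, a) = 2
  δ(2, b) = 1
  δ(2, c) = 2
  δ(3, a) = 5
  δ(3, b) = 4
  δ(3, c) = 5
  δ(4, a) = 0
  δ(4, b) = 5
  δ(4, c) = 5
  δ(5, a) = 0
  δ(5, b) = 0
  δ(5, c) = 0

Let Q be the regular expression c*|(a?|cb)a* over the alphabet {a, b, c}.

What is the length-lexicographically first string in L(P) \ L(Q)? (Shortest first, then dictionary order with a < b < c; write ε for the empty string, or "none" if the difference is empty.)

ab

The string ab is accepted by P but not by Q.
No shorter string lies in the difference, and ab is the lexicographically first length-2 string in L(P) \ L(Q).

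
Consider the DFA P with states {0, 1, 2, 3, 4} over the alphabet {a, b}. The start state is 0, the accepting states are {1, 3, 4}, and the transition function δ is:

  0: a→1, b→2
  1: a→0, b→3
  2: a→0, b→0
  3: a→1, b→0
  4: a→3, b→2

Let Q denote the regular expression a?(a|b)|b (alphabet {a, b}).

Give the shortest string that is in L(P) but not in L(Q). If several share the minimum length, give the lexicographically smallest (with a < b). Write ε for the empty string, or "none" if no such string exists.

aaa

The string aaa is accepted by P but not by Q.
No shorter string lies in the difference, and aaa is the lexicographically first length-3 string in L(P) \ L(Q).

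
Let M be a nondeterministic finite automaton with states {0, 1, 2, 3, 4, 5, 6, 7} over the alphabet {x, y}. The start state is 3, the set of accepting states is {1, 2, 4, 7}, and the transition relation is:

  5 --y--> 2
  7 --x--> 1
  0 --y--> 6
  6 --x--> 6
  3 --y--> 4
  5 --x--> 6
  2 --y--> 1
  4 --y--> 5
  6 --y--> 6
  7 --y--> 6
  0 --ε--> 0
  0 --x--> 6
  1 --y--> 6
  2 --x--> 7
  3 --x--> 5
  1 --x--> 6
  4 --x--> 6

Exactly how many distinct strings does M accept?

The useful subgraph on states {1, 2, 3, 4, 5, 7} is acyclic, so L(M) is finite; the longest accepting path visits 6 useful states, giving maximum string length 5.
Counting accepting paths from 3 by length: 1 of length 1, 1 of length 2, 3 of length 3, 3 of length 4, 1 of length 5. Total 9.

9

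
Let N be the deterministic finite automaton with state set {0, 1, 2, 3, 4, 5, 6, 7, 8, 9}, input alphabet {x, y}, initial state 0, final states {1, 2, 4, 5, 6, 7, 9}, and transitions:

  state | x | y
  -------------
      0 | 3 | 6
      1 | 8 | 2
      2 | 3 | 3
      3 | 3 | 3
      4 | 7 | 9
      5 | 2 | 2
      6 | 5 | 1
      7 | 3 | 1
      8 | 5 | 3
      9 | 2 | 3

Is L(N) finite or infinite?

finite

The useful states (reachable from 0 and able to reach an accepting state) are {0, 1, 2, 5, 6, 8}.
Restricted to these states the transition graph has no cycle, so every accepting path has bounded length and L is finite.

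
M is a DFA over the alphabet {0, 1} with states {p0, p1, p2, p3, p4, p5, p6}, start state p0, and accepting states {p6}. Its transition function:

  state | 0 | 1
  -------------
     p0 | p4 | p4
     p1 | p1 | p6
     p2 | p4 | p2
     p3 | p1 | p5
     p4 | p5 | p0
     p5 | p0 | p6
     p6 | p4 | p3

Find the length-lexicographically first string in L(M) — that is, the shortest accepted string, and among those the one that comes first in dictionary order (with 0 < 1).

A breadth-first search from p0 reaches an accepting state first via the path p0 → p4 → p5 → p6 on input 001.
No string of length < 3 is accepted (BFS exhausts all shorter strings without reaching an accepting state), and 001 is the lexicographically least accepting string of length 3.

001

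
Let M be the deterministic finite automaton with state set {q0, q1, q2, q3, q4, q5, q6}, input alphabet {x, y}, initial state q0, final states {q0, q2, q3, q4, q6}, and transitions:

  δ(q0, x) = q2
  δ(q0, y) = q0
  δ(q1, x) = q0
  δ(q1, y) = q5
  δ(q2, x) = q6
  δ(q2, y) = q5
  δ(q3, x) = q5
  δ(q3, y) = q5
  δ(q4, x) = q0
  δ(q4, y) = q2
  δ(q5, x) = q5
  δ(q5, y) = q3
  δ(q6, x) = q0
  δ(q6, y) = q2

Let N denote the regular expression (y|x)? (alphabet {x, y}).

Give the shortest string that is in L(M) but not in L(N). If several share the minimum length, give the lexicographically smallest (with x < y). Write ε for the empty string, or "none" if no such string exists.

The string xx is accepted by M but not by N.
No shorter string lies in the difference, and xx is the lexicographically first length-2 string in L(M) \ L(N).

xx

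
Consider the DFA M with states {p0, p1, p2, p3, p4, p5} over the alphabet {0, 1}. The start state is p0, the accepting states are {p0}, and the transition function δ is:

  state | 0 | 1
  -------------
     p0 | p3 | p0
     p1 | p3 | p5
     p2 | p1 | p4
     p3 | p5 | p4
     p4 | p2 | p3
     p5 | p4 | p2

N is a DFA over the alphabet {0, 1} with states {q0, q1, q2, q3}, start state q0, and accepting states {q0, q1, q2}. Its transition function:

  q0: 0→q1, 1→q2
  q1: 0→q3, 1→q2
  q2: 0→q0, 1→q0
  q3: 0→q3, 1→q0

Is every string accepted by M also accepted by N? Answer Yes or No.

Exploring the product automaton M × N from the start pair (p0, q0), following both machines on each input symbol, reaches 21 state pairs: (p0, q0), (p3, q1), (p0, q2), (p5, q3), (p4, q2), (p3, q0), (p4, q3), (p2, q0), (p5, q1), (p2, q3), (p1, q1), (p2, q2), (p1, q3), (p4, q0), (p3, q3), (p5, q2), (p1, q0), (p5, q0), (p2, q1), (p3, q2), (p4, q1).
M accepts in {p0} and N accepts in {q0, q1, q2}. The reachable pairs whose M-component is accepting are (p0, q0), (p0, q2); in each of them the N-component is accepting too, so the product for L(M) \ L(N) (M-component accepting, N-component rejecting) has no reachable accepting pair and the difference is empty.
Hence every string in L(M) is also in L(N).

Yes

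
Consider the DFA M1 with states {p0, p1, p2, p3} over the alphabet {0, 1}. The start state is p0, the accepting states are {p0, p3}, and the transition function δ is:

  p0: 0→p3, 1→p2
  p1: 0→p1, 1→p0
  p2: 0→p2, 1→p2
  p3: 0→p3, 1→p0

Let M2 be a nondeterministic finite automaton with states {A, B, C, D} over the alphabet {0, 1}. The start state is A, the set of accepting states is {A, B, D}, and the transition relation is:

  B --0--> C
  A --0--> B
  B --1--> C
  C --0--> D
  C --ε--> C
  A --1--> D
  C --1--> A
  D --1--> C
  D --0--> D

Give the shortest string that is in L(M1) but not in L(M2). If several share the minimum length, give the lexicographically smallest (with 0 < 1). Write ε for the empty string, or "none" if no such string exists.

00

The string 00 is accepted by M1 but not by M2.
No shorter string lies in the difference, and 00 is the lexicographically first length-2 string in L(M1) \ L(M2).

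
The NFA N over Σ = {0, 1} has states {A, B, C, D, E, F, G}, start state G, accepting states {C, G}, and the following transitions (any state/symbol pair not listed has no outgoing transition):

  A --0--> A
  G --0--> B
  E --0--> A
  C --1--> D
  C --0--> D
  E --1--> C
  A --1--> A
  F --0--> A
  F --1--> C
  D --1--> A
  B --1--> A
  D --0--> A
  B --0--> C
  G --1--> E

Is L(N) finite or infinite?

finite

The useful states (reachable from G and able to reach an accepting state) are {B, C, E, G}.
Restricted to these states the transition graph has no cycle, so every accepting path has bounded length and L is finite.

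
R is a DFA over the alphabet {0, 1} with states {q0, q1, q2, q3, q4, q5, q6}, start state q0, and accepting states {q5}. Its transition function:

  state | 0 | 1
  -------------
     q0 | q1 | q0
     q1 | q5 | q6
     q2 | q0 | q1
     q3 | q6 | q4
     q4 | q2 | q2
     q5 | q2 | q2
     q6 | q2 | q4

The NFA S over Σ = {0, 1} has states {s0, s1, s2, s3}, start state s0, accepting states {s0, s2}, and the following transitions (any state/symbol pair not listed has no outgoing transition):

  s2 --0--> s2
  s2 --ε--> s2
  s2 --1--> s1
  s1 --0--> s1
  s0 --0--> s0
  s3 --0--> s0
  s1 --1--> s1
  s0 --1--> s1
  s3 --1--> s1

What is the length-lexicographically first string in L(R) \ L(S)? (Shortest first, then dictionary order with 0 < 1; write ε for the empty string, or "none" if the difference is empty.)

The string 100 is accepted by R but not by S.
No shorter string lies in the difference, and 100 is the lexicographically first length-3 string in L(R) \ L(S).

100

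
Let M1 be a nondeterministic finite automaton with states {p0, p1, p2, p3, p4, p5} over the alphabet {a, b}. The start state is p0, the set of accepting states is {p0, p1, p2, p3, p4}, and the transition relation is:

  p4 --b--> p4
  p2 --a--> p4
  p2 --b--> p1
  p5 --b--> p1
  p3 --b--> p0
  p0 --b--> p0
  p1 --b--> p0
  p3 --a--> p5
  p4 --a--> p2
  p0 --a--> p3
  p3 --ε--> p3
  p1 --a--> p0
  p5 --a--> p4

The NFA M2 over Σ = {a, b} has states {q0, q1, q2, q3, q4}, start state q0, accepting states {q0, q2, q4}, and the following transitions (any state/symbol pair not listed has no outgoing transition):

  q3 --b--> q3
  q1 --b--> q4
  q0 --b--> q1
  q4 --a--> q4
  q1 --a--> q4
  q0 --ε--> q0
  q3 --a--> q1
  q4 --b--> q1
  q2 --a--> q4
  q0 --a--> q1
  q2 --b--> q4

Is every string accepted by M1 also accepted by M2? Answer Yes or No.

The string a is in L(M1) but not in L(M2).
So L(M1) ⊄ L(M2).

No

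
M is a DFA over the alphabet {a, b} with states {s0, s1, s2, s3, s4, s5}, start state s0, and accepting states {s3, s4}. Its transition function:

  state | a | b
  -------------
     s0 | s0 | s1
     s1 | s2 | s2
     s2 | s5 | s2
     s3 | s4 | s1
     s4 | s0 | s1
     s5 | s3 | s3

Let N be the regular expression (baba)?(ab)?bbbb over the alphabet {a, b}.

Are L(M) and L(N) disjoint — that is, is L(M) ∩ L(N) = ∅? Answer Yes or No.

Yes

Converting the expression N to a DFA (subset construction, then merging equivalent states) gives the minimal DFA with states {n0, n1, n2, n3, n4, n5, n6, n7, n8, n9, n10, n11}, start state n0, accepting states {n11} and transitions n0: a→n1, b→n2; n1: a→n3, b→n4; n2: a→n5, b→n6; n3: a→n3, b→n3; n4: a→n3, b→n7; n5: a→n3, b→n8; n6: a→n3, b→n9; n7: a→n3, b→n6; n8: a→n10, b→n3; n9: a→n3, b→n11; n10: a→n1, b→n7; n11: a→n3, b→n3.
Exploring the product automaton M × N from the start pair (s0, n0), following both machines on each input symbol, reaches 20 state pairs: (s0, n0), (s0, n1), (s1, n2), (s0, n3), (s1, n4), (s2, n5), (s2, n6), (s1, n3), (s2, n3), (s2, n7), (s5, n3), (s2, n8), (s2, n9), (s3, n3), (s5, n10), (s2, n11), (s4, n3), (s3, n1), (s3, n7), (s1, n6).
M accepts in {s3, s4} and N accepts in {n11}; no reachable pair has both components accepting, so no string drives both machines to acceptance simultaneously and L(M) ∩ L(N) = ∅.
So no string is accepted by both, and the intersection is empty.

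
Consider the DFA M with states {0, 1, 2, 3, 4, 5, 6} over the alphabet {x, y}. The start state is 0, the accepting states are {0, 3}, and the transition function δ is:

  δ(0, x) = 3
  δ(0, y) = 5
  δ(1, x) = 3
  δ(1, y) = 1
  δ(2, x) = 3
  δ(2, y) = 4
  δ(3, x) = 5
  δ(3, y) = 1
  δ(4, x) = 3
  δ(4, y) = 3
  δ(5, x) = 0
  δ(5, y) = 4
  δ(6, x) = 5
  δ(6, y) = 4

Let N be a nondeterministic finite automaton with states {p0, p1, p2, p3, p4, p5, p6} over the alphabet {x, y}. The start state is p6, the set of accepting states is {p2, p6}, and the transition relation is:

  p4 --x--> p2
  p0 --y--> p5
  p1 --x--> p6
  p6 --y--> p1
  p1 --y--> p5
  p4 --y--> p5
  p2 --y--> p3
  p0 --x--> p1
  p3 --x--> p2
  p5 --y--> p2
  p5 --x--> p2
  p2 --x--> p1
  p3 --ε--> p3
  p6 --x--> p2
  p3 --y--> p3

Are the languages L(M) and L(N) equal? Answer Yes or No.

Exploring the product automaton M × N from the start pair (0, p6), following both machines on each input symbol, reaches 5 state pairs: (0, p6), (3, p2), (5, p1), (1, p3), (4, p5).
M accepts in {0, 3} and N accepts in {p2, p6}. In every reachable pair the two components are either both accepting — (0, p6), (3, p2) — or both non-accepting, so no string is accepted by exactly one of the machines: L(M) \ L(N) and L(N) \ L(M) are both empty.
Hence every string is accepted by M iff it is accepted by N, and the two languages coincide.

Yes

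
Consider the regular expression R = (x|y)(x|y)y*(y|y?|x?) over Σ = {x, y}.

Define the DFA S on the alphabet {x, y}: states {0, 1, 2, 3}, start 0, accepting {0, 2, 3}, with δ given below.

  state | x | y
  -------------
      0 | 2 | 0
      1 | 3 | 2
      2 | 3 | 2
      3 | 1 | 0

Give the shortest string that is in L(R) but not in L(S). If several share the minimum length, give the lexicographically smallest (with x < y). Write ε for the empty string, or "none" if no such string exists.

The string xxx is accepted by R but not by S.
No shorter string lies in the difference, and xxx is the lexicographically first length-3 string in L(R) \ L(S).

xxx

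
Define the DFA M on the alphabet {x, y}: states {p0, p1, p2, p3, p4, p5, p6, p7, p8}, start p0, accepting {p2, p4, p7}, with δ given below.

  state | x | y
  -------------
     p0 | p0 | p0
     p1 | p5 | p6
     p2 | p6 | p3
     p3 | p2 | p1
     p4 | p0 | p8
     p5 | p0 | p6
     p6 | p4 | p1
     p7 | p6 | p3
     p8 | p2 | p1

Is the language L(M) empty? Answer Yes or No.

Yes

The states reachable from the start state are {p0}.
None of the accepting states {p2, p4, p7} is reachable, so no string is accepted and L(M) = ∅.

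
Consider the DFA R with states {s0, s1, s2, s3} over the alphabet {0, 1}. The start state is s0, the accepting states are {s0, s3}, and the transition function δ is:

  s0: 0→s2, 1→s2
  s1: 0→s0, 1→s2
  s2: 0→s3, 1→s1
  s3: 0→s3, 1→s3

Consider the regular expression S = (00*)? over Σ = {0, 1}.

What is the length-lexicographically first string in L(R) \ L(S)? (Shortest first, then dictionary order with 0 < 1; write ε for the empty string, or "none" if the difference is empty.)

The string 10 is accepted by R but not by S.
No shorter string lies in the difference, and 10 is the lexicographically first length-2 string in L(R) \ L(S).

10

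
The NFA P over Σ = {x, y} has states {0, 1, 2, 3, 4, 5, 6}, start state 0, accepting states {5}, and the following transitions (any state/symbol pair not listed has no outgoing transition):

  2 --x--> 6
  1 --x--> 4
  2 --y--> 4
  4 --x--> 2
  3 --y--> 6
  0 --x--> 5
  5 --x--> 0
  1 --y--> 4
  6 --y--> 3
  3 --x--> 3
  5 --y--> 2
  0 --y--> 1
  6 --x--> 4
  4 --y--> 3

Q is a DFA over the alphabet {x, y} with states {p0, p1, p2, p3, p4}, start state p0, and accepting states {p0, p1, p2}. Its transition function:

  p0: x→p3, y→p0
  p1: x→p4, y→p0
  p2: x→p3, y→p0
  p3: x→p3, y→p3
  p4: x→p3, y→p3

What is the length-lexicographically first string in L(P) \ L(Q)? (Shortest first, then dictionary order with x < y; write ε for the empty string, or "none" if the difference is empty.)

x

The string x is accepted by P but not by Q.
No shorter string lies in the difference, and x is the lexicographically first length-1 string in L(P) \ L(Q).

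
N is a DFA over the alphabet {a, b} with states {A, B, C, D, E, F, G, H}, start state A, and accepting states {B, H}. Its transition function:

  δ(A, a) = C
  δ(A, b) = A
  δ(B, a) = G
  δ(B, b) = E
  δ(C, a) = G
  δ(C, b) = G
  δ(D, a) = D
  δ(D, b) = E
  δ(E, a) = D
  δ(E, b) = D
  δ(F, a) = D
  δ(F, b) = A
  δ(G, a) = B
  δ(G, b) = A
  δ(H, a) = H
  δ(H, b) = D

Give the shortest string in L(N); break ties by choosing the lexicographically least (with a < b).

A breadth-first search from A reaches an accepting state first via the path A → C → G → B on input aaa.
No string of length < 3 is accepted (BFS exhausts all shorter strings without reaching an accepting state), and aaa is the lexicographically least accepting string of length 3.

aaa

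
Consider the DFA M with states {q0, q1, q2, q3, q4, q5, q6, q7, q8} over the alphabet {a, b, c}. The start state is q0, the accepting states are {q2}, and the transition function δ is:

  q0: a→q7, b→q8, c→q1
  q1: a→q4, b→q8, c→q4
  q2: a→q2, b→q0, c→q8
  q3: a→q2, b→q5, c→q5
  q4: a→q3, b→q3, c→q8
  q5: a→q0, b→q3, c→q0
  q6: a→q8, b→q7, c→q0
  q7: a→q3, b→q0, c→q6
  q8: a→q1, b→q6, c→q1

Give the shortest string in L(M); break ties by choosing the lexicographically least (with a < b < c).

A breadth-first search from q0 reaches an accepting state first via the path q0 → q7 → q3 → q2 on input aaa.
No string of length < 3 is accepted (BFS exhausts all shorter strings without reaching an accepting state), and aaa is the lexicographically least accepting string of length 3.

aaa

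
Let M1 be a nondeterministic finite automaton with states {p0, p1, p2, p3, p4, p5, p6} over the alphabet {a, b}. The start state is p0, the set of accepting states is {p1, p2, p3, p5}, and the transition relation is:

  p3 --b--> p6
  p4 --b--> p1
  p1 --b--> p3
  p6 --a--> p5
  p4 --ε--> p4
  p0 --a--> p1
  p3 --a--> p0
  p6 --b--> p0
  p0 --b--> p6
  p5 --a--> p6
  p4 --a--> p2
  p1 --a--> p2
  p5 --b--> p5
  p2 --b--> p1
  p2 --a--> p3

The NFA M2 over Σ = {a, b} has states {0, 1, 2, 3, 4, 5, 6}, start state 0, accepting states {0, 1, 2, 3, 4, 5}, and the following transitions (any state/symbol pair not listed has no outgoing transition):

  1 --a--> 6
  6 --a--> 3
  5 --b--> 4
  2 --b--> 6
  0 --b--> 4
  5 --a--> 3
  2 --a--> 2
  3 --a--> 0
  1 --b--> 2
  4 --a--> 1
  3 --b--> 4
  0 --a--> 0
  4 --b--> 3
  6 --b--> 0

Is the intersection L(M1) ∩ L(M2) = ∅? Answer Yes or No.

The string a is accepted by both M1 and M2.
Hence L(M1) ∩ L(M2) ≠ ∅.

No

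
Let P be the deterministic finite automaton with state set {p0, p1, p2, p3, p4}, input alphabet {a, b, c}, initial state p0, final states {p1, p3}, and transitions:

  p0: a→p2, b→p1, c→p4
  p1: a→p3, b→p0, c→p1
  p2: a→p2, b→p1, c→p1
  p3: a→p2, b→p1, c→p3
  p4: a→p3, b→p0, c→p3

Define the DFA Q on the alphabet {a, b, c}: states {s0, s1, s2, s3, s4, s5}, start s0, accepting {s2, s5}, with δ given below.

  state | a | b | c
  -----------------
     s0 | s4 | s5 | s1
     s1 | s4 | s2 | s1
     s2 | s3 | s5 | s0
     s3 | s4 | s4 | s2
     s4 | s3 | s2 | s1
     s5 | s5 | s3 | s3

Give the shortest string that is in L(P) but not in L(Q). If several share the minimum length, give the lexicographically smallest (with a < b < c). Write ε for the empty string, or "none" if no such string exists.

The string ac is accepted by P but not by Q.
No shorter string lies in the difference, and ac is the lexicographically first length-2 string in L(P) \ L(Q).

ac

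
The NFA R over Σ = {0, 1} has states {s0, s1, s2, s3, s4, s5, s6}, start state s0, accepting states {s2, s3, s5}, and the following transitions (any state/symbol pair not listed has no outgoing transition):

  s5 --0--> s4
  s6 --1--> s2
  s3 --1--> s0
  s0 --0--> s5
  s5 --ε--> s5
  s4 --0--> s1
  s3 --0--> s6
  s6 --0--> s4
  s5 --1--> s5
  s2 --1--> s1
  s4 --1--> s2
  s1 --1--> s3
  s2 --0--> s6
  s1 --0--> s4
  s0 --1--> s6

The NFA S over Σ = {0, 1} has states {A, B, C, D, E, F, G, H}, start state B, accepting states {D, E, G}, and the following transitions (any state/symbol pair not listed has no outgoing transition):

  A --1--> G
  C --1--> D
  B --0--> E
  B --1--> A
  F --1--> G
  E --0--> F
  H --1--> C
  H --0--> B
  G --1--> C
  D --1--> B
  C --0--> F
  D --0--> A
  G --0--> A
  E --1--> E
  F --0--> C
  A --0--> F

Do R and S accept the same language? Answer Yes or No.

Yes

Exploring the product automaton R × S from the start pair (s0, B), following both machines on each input symbol, reaches 7 state pairs: (s0, B), (s5, E), (s6, A), (s4, F), (s2, G), (s1, C), (s3, D).
R accepts in {s2, s3, s5} and S accepts in {D, E, G}. In every reachable pair the two components are either both accepting — (s5, E), (s2, G), (s3, D) — or both non-accepting, so no string is accepted by exactly one of the machines: L(R) \ L(S) and L(S) \ L(R) are both empty.
Hence every string is accepted by R iff it is accepted by S, and the two languages coincide.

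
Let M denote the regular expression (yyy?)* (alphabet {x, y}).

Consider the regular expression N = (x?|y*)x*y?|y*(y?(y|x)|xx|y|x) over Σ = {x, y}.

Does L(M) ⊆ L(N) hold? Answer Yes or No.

Converting the expression M to a DFA (subset construction, then merging equivalent states) gives the minimal DFA with states {m0, m1, m2, m3}, start state m0, accepting states {m0, m3} and transitions m0: x→m1, y→m2; m1: x→m1, y→m1; m2: x→m1, y→m3; m3: x→m1, y→m3.
Converting the expression N to a DFA (subset construction, then merging equivalent states) gives the minimal DFA with states {n0, n1, n2, n3}, start state n0, accepting states {n0, n1, n2} and transitions n0: x→n1, y→n0; n1: x→n1, y→n2; n2: x→n3, y→n3; n3: x→n3, y→n3.
Exploring the product automaton M × N from the start pair (m0, n0), following both machines on each input symbol, reaches 6 state pairs: (m0, n0), (m1, n1), (m2, n0), (m1, n2), (m3, n0), (m1, n3).
M accepts in {m0, m3} and N accepts in {n0, n1, n2}. The reachable pairs whose M-component is accepting are (m0, n0), (m3, n0); in each of them the N-component is accepting too, so the product for L(M) \ L(N) (M-component accepting, N-component rejecting) has no reachable accepting pair and the difference is empty.
Hence every string in L(M) is also in L(N).

Yes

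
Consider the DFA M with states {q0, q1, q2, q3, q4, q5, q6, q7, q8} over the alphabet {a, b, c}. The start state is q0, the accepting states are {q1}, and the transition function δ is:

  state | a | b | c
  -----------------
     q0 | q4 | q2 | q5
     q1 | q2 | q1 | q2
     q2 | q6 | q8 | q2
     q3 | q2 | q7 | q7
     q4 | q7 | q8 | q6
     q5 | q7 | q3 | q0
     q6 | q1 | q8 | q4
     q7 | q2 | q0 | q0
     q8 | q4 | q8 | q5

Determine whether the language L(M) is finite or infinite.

State q8 is reachable from the start and can reach an accepting state, and it lies on the cycle q8 → q8.
Traversing that cycle any number of times yields accepted strings of unbounded length, so the language is infinite.

infinite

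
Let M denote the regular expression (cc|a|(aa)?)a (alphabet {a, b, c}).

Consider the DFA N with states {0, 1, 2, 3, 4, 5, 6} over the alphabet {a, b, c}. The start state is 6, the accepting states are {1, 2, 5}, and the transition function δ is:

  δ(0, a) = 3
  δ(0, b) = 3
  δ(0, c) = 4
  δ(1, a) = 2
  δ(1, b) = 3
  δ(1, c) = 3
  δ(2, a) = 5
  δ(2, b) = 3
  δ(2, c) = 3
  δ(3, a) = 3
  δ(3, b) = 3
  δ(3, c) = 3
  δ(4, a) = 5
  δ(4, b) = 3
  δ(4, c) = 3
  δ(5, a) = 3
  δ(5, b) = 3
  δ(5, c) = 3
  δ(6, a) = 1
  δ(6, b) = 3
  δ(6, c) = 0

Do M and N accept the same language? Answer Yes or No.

Yes

Converting the expression M to a DFA (subset construction, then merging equivalent states) gives the minimal DFA with states {m0, m1, m2, m3, m4, m5, m6}, start state m0, accepting states {m1, m4, m6} and transitions m0: a→m1, b→m2, c→m3; m1: a→m4, b→m2, c→m2; m2: a→m2, b→m2, c→m2; m3: a→m2, b→m2, c→m5; m4: a→m6, b→m2, c→m2; m5: a→m6, b→m2, c→m2; m6: a→m2, b→m2, c→m2.
Exploring the product automaton M × N from the start pair (m0, 6), following both machines on each input symbol, reaches 7 state pairs: (m0, 6), (m1, 1), (m2, 3), (m3, 0), (m4, 2), (m5, 4), (m6, 5).
M accepts in {m1, m4, m6} and N accepts in {1, 2, 5}. In every reachable pair the two components are either both accepting — (m1, 1), (m4, 2), (m6, 5) — or both non-accepting, so no string is accepted by exactly one of the machines: L(M) \ L(N) and L(N) \ L(M) are both empty.
Hence every string is accepted by M iff it is accepted by N, and the two languages coincide.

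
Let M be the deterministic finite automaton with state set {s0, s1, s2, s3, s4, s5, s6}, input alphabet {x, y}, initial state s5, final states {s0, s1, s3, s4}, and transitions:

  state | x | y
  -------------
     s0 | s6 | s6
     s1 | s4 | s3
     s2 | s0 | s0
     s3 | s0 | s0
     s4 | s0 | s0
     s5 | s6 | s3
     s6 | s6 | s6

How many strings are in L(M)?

3

The useful subgraph on states {s0, s3, s5} is acyclic, so L(M) is finite; the longest accepting path visits 3 useful states, giving maximum string length 2.
Counting accepting paths from s5 by length: 1 of length 1, 2 of length 2. Total 3.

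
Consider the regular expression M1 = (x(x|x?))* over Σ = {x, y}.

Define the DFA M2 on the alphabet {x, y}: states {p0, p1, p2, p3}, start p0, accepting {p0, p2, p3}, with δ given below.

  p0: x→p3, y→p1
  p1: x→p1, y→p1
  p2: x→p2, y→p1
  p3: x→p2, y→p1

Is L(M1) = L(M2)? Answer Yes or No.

Converting the expression M1 to a DFA (subset construction, then merging equivalent states) gives the minimal DFA with states {r0, r1}, start state r0, accepting states {r0} and transitions r0: x→r0, y→r1; r1: x→r1, y→r1.
Exploring the product automaton M1 × M2 from the start pair (r0, p0), following both machines on each input symbol, reaches 4 state pairs: (r0, p0), (r0, p3), (r1, p1), (r0, p2).
M1 accepts in {r0} and M2 accepts in {p0, p2, p3}. In every reachable pair the two components are either both accepting — (r0, p0), (r0, p3), (r0, p2) — or both non-accepting, so no string is accepted by exactly one of the machines: L(M1) \ L(M2) and L(M2) \ L(M1) are both empty.
Hence every string is accepted by M1 iff it is accepted by M2, and the two languages coincide.

Yes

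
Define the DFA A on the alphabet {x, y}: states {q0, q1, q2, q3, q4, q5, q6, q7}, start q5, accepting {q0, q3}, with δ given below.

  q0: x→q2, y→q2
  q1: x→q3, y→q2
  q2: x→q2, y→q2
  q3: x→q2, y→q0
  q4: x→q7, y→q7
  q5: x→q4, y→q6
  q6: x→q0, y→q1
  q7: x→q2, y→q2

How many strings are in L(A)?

The useful subgraph on states {q0, q1, q3, q5, q6} is acyclic, so L(A) is finite; the longest accepting path visits 5 useful states, giving maximum string length 4.
Counting accepting paths from q5 by length: 1 of length 2, 1 of length 3, 1 of length 4. Total 3.

3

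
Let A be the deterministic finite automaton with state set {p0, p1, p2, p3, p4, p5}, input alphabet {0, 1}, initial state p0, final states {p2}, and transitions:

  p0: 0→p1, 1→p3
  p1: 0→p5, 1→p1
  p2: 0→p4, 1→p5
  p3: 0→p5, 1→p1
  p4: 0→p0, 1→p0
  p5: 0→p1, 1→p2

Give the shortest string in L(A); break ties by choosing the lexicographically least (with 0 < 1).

001

A breadth-first search from p0 reaches an accepting state first via the path p0 → p1 → p5 → p2 on input 001.
No string of length < 3 is accepted (BFS exhausts all shorter strings without reaching an accepting state), and 001 is the lexicographically least accepting string of length 3.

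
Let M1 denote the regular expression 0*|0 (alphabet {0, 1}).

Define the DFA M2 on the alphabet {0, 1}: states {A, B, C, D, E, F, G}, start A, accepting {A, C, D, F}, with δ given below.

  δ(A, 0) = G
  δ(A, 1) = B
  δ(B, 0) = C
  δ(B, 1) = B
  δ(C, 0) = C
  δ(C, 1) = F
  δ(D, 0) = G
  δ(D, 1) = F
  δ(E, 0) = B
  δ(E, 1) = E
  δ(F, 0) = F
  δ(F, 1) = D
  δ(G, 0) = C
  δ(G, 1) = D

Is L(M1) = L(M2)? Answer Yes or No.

The string 0 is accepted by M1 but rejected by M2.
So L(M1) ≠ L(M2).

No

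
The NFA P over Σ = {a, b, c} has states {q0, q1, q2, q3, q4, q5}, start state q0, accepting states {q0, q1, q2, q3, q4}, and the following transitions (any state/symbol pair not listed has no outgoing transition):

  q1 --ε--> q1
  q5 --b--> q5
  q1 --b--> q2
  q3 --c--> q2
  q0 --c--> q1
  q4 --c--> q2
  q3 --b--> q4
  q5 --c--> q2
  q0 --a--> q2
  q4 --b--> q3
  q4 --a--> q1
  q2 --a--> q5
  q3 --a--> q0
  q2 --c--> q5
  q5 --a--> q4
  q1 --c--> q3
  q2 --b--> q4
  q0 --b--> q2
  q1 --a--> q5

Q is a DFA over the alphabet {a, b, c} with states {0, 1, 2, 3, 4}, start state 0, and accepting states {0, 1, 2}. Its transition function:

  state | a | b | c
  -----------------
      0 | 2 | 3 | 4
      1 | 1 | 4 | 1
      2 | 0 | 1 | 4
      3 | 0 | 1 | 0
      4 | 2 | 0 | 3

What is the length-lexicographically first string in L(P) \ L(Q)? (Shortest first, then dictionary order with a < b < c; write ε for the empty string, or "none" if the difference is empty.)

The string b is accepted by P but not by Q.
No shorter string lies in the difference, and b is the lexicographically first length-1 string in L(P) \ L(Q).

b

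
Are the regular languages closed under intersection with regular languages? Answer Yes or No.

Yes

This is a special case of closure under intersection: the product of the two DFAs, accepting on F₁ × F₂, recognises the intersection.
So the regular languages are closed under intersection with a regular language.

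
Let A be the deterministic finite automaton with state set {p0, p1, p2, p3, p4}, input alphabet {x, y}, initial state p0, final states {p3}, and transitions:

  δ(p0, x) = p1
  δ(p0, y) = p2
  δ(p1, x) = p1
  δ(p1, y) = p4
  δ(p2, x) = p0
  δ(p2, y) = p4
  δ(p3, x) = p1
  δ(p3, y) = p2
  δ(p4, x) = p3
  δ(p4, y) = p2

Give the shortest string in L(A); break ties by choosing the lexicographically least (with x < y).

xyx

A breadth-first search from p0 reaches an accepting state first via the path p0 → p1 → p4 → p3 on input xyx.
No string of length < 3 is accepted (BFS exhausts all shorter strings without reaching an accepting state), and xyx is the lexicographically least accepting string of length 3.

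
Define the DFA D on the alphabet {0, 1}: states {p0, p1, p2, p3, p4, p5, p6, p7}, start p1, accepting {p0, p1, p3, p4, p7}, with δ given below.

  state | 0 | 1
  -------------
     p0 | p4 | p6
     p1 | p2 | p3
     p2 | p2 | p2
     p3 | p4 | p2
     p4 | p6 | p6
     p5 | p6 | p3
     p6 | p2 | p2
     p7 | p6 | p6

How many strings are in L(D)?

3

The useful subgraph on states {p1, p3, p4} is acyclic, so L(D) is finite; the longest accepting path visits 3 useful states, giving maximum string length 2.
Counting accepting paths from p1 by length: 1 of length 0, 1 of length 1, 1 of length 2. Total 3.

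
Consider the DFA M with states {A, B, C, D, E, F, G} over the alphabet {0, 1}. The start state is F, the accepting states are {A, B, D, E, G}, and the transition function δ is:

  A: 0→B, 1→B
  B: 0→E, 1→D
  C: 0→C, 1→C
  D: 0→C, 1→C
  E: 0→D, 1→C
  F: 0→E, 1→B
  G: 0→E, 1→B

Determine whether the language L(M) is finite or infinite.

The useful states (reachable from F and able to reach an accepting state) are {B, D, E, F}.
Restricted to these states the transition graph has no cycle, so every accepting path has bounded length and L is finite.

finite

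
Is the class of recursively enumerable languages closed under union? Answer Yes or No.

Simulate recognisers for L₁ and L₂ in parallel, alternating one step of each, and accept as soon as either accepts.
So the recursively enumerable languages are closed under union.

Yes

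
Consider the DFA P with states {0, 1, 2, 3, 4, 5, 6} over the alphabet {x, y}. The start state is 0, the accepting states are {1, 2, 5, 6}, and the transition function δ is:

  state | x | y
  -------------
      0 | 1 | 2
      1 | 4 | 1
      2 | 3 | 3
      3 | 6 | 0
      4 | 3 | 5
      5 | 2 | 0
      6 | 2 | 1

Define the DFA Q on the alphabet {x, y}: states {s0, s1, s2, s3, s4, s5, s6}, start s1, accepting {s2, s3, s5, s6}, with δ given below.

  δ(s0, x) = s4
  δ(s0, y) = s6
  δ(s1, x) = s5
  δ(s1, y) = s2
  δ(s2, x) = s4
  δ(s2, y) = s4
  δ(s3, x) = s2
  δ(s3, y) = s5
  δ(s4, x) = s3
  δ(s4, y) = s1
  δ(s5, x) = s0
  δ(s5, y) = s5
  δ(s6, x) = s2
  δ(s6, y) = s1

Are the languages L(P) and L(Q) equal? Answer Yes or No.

Yes

Exploring the product automaton P × Q from the start pair (0, s1), following both machines on each input symbol, reaches 7 state pairs: (0, s1), (1, s5), (2, s2), (4, s0), (3, s4), (5, s6), (6, s3).
P accepts in {1, 2, 5, 6} and Q accepts in {s2, s3, s5, s6}. In every reachable pair the two components are either both accepting — (1, s5), (2, s2), (5, s6), (6, s3) — or both non-accepting, so no string is accepted by exactly one of the machines: L(P) \ L(Q) and L(Q) \ L(P) are both empty.
Hence every string is accepted by P iff it is accepted by Q, and the two languages coincide.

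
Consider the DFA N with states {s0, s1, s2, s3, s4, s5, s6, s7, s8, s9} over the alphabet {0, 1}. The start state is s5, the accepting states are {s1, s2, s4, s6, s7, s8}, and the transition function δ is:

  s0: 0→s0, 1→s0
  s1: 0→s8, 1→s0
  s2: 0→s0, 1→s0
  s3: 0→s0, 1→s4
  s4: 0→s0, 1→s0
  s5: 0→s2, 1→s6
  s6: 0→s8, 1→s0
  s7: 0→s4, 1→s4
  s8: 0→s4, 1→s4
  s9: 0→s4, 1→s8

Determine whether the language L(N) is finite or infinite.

The useful states (reachable from s5 and able to reach an accepting state) are {s2, s4, s5, s6, s8}.
Restricted to these states the transition graph has no cycle, so every accepting path has bounded length and L is finite.

finite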